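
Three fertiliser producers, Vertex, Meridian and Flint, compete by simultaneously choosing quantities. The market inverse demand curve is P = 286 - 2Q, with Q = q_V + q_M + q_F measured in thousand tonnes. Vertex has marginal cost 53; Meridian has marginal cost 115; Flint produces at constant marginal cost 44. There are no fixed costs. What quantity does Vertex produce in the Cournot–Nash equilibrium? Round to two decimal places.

Vertex's profit: π_V = (286 - 2Q)q_V - (53q_V). Setting ∂π_V/∂q_V = 0: 233 - 4q_V - 2(q_M + q_F) = 0.
Meridian's profit: π_M = (286 - 2Q)q_M - (115q_M). Setting ∂π_M/∂q_M = 0: 171 - 4q_M - 2(q_V + q_F) = 0.
Flint's profit: π_F = (286 - 2Q)q_F - (44q_F). Setting ∂π_F/∂q_F = 0: 242 - 4q_F - 2(q_V + q_M) = 0.
Summing all 3 equations gives 646 − 8Q = 0, hence Q = 323/4.
Back-substituting: q_V = (233 − 323/2)/2 = 143/4, q_M = (171 − 323/2)/2 = 19/4, q_F = (242 − 323/2)/2 = 161/4.

35.75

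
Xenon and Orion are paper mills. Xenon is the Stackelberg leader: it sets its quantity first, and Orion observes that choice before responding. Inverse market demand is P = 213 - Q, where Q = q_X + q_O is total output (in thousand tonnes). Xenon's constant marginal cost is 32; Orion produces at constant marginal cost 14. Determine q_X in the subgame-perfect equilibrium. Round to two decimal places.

81.50

The follower Orion best-responds to any q_X: π_O = (213 - Q)q_O - 14q_O.
Setting the follower's marginal profit to zero, 199 - q_X - 2q_O = 0, i.e. q_O = (199 - q_X)/2.
The leader anticipates this reaction. Substituting into P = 213 - Q gives P = 227/2 - (1/2)q_X, so π_X = (227/2 - (1/2)q_X)q_X - 32q_X.
Maximising: ∂π_X/∂q_X = 163/2 - q_X = 0, giving q_X = 163/2.
Then q_O = (199 - 163/2)/2 = 235/4.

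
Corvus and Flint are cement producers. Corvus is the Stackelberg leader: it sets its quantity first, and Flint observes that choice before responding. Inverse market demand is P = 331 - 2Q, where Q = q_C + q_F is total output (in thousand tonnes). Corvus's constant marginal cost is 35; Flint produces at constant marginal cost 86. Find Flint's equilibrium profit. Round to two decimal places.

The follower Flint best-responds to any q_C: π_F = (331 - 2Q)q_F - 86q_F.
Setting the follower's marginal profit to zero, 245 - 2q_C - 4q_F = 0, i.e. q_F = (245 - 2q_C)/4.
The leader anticipates this reaction. Substituting into P = 331 - 2Q gives P = 417/2 - q_C, so π_C = (417/2 - q_C)q_C - 35q_C.
The leader's first-order condition 347/2 - 2q_C = 0 yields q_C = 347/4.
Then q_F = (245 - 2·(347/4))/4 = 143/8.
Price P = 331 - 2·(837/8) = 487/4.
Flint's profit: (487/4 - 86)·(143/8) = 639.0313.

639.03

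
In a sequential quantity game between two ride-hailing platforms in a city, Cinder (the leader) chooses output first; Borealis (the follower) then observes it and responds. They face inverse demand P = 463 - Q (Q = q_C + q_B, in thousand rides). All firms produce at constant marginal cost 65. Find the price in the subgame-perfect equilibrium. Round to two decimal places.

164.50

Solve by backward induction. Given q_C, the follower Borealis maximises π_B = (463 - q_C - q_B)q_B - 65q_B.
∂π_B/∂q_B = 398 - q_C - 2q_B = 0 gives the reaction function q_B = (398 - q_C)/2.
The leader anticipates this reaction. Substituting into P = 463 - Q gives P = 264 - (1/2)q_C, so π_C = (264 - (1/2)q_C)q_C - 65q_C.
Maximising: ∂π_C/∂q_C = 199 - q_C = 0, giving q_C = 199.
Then q_B = (398 - 199)/2 = 199/2.
Total output Q = 597/2, so price P = 463 - 597/2 = 329/2.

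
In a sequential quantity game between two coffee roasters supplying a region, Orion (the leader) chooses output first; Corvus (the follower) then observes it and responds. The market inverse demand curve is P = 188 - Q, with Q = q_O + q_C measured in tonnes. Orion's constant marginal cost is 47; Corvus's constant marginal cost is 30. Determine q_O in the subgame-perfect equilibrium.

62

The follower Corvus best-responds to any q_O: π_C = (188 - Q)q_C - 30q_C.
Follower FOC: 158 - q_O - 2q_C = 0, so q_C(q_O) = (158 - q_O)/2.
The leader anticipates this reaction. Substituting into P = 188 - Q gives P = 109 - (1/2)q_O, so π_O = (109 - (1/2)q_O)q_O - 47q_O.
The leader's first-order condition 62 - q_O = 0 yields q_O = 62.
Then q_C = (158 - 62)/2 = 48.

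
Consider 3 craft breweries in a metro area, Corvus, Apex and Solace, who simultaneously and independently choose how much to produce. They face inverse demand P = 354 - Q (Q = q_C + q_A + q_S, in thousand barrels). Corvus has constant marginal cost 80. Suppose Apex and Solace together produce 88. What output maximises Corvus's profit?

With rivals' combined output fixed at 88, Corvus's profit is π_C = (354 - 88 - q_C)q_C - (80q_C) = (266 - q_C)q_C - (80q_C).
∂π_C/∂q_C = 186 - 2q_C = 0, so q_C = 93.

93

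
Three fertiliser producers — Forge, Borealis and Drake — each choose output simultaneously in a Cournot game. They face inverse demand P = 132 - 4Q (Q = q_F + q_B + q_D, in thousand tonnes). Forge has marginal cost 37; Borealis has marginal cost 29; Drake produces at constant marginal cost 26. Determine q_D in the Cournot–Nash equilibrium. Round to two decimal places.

7.50

Forge's profit: π_F = (132 - 4Q)q_F - (37q_F). Setting ∂π_F/∂q_F = 0: 95 - 8q_F - 4(q_B + q_D) = 0.
Borealis's first-order condition: 103 - 8q_B - 4(q_F + q_D) = 0.
Drake's profit: π_D = (132 - 4Q)q_D - (26q_D). Setting ∂π_D/∂q_D = 0: 106 - 8q_D - 4(q_F + q_B) = 0.
Adding the 3 first-order conditions: 304 − 16Q = 0, so Q = 19.
Back-substituting: q_F = (95 − 76)/4 = 19/4, q_B = (103 − 76)/4 = 27/4, q_D = (106 − 76)/4 = 15/2.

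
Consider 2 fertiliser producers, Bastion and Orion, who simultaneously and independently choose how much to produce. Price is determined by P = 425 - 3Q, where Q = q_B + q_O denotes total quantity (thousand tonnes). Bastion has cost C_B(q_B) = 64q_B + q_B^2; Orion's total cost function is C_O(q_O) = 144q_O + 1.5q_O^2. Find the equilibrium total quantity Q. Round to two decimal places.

56.68

Bastion's profit: π_B = (425 - 3Q)q_B - (64q_B + q_B²). Setting ∂π_B/∂q_B = 0: 361 - 8q_B - 3(q_O) = 0.
Orion's profit: π_O = (425 - 3Q)q_O - (144q_O + (3/2)q_O²). Setting ∂π_O/∂q_O = 0: 281 - 9q_O - 3(q_B) = 0.
Best responses: q_B = (361 - 3q_O)/8, q_O = (281 - 3q_B)/9.
Substituting one into the other gives q_B = 802/21 and q_O = 1165/63.
Total output Q = 802/21 + 1165/63 = 56.6825.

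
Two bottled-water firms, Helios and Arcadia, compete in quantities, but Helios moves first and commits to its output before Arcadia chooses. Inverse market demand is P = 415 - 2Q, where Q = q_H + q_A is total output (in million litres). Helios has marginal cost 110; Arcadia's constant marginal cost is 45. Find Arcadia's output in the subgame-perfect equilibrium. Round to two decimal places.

62.50

The follower Arcadia best-responds to any q_H: π_A = (415 - 2Q)q_A - 45q_A.
∂π_A/∂q_A = 370 - 2q_H - 4q_A = 0 gives the reaction function q_A = (370 - 2q_H)/4.
Helios substitutes q_A(q_H) into its own profit: π_H = q_H(415 - 2q_H - (370 - 2q_H)/2) - 110q_H = (230 - q_H)q_H - 110q_H.
Leader FOC: 120 - 2q_H = 0, so q_H = 60.
Then q_A = (370 - 2·60)/4 = 125/2.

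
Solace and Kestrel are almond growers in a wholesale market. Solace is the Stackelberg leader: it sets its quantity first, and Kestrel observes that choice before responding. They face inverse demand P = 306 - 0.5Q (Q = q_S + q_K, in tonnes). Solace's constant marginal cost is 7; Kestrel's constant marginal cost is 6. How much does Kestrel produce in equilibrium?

151

Solve by backward induction. Given q_S, the follower Kestrel maximises π_K = (306 - (1/2)q_S - (1/2)q_K)q_K - 6q_K.
Setting the follower's marginal profit to zero, 300 - (1/2)q_S - q_K = 0, i.e. q_K = (300 - (1/2)q_S).
The leader anticipates this reaction. Substituting into P = 306 - 0.5Q gives P = 156 - (1/4)q_S, so π_S = (156 - (1/4)q_S)q_S - 7q_S.
The leader's first-order condition 149 - (1/2)q_S = 0 yields q_S = 298.
Then q_K = (300 - (1/2)·298) = 151.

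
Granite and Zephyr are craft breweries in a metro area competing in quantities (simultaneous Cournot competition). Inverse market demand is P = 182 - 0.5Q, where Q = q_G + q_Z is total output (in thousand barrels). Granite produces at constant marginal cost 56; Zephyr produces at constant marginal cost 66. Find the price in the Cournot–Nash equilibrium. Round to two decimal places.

Granite's profit: π_G = (182 - 0.5Q)q_G - (56q_G). Setting ∂π_G/∂q_G = 0: 126 - q_G - (1/2)(q_Z) = 0.
Zephyr's profit: π_Z = (182 - 0.5Q)q_Z - (66q_Z). Setting ∂π_Z/∂q_Z = 0: 116 - q_Z - (1/2)(q_G) = 0.
Best responses: q_G = (126 - (1/2)q_Z), q_Z = (116 - (1/2)q_G).
Solving the pair: q_G = 272/3, q_Z = 212/3.
Total output Q = 484/3, so price P = 182 - (1/2)·(484/3) = 304/3.

101.33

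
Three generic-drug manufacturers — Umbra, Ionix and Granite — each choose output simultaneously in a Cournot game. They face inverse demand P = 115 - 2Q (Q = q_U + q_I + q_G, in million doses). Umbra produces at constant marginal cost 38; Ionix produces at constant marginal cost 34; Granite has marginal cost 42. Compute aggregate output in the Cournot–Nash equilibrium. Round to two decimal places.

28.88

Umbra's profit: π_U = (115 - 2Q)q_U - (38q_U). Setting ∂π_U/∂q_U = 0: 77 - 4q_U - 2(q_I + q_G) = 0.
Ionix's profit: π_I = (115 - 2Q)q_I - (34q_I). Setting ∂π_I/∂q_I = 0: 81 - 4q_I - 2(q_U + q_G) = 0.
Granite's profit: π_G = (115 - 2Q)q_G - (42q_G). Setting ∂π_G/∂q_G = 0: 73 - 4q_G - 2(q_U + q_I) = 0.
Summing all 3 equations gives 231 − 8Q = 0, hence Q = 231/8.
Back-substituting: q_U = (77 − 231/4)/2 = 77/8, q_I = (81 − 231/4)/2 = 93/8, q_G = (73 − 231/4)/2 = 61/8.
Total output Q = 77/8 + 93/8 + 61/8 = 231/8.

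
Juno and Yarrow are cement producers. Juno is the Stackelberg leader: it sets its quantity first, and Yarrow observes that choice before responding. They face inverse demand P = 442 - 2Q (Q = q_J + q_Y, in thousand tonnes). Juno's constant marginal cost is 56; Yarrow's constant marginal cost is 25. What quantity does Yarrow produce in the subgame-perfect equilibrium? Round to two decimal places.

59.88

Solve by backward induction. Given q_J, the follower Yarrow maximises π_Y = (442 - 2q_J - 2q_Y)q_Y - 25q_Y.
∂π_Y/∂q_Y = 417 - 2q_J - 4q_Y = 0 gives the reaction function q_Y = (417 - 2q_J)/4.
Juno substitutes q_Y(q_J) into its own profit: π_J = q_J(442 - 2q_J - (417 - 2q_J)/2) - 56q_J = (467/2 - q_J)q_J - 56q_J.
Leader FOC: 355/2 - 2q_J = 0, so q_J = 355/4.
Then q_Y = (417 - 2·(355/4))/4 = 479/8.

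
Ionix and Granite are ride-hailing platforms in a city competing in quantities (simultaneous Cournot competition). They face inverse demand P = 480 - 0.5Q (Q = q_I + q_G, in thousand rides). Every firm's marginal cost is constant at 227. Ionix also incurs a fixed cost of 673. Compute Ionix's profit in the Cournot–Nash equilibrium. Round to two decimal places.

A representative firm's profit is π_i = q_i(480 - 0.5Q) - 227q_i.
First-order condition (treating rivals' output as given): 253 - q_i - (1/2)q_j = 0.
With identical firms every q_j equals q_i, so q_j = q_i and 253 = (3/2)q_i, giving q_i = 506/3.
Price P = 480 - (1/2)·(1012/3) = 934/3.
Ionix's profit: (934/3 - 227)·(506/3) - 673 = 13551.2222.

13551.22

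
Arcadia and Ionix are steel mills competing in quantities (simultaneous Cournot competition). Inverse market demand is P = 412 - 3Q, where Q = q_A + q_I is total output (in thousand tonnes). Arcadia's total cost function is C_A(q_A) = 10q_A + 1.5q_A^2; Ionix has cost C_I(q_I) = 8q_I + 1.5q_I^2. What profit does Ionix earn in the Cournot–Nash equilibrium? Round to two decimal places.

5125.78

Arcadia's profit: π_A = (412 - 3Q)q_A - (10q_A + (3/2)q_A²). Setting ∂π_A/∂q_A = 0: 402 - 9q_A - 3(q_I) = 0.
Ionix's profit: π_I = (412 - 3Q)q_I - (8q_I + (3/2)q_I²). Setting ∂π_I/∂q_I = 0: 404 - 9q_I - 3(q_A) = 0.
Rearranging gives the reaction functions q_A = (402 - 3q_I)/9 and q_I = (404 - 3q_A)/9.
Solving the pair: q_A = 401/12, q_I = 135/4.
Price P = 412 - 3·(403/6) = 421/2.
Ionix's profit: (421/2)·(135/4) - 8·(135/4) - (3/2)(135/4)² = 5125.7813.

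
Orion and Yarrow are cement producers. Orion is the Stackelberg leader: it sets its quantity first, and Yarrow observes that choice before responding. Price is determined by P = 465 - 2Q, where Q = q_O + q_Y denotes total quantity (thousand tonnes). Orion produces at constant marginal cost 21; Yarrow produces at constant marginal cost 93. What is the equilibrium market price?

Solve by backward induction. Given q_O, the follower Yarrow maximises π_Y = (465 - 2q_O - 2q_Y)q_Y - 93q_Y.
Setting the follower's marginal profit to zero, 372 - 2q_O - 4q_Y = 0, i.e. q_Y = (372 - 2q_O)/4.
Orion substitutes q_Y(q_O) into its own profit: π_O = q_O(465 - 2q_O - (372 - 2q_O)/2) - 21q_O = (279 - q_O)q_O - 21q_O.
The leader's first-order condition 258 - 2q_O = 0 yields q_O = 129.
Then q_Y = (372 - 2·129)/4 = 57/2.
Total output Q = 315/2, so price P = 465 - 2·(315/2) = 150.

150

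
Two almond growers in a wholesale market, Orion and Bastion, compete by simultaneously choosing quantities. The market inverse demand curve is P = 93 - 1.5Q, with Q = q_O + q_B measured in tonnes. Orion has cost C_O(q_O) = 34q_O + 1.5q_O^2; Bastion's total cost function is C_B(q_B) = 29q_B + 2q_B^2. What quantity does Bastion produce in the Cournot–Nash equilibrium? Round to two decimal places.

7.43

Orion's profit: π_O = (93 - 1.5Q)q_O - (34q_O + (3/2)q_O²). Setting ∂π_O/∂q_O = 0: 59 - 6q_O - (3/2)(q_B) = 0.
Bastion's first-order condition: 64 - 7q_B - (3/2)(q_O) = 0.
Rearranging gives the reaction functions q_O = (59 - (3/2)q_B)/6 and q_B = (64 - (3/2)q_O)/7.
Substituting one into the other gives q_O = 1268/159 and q_B = 394/53.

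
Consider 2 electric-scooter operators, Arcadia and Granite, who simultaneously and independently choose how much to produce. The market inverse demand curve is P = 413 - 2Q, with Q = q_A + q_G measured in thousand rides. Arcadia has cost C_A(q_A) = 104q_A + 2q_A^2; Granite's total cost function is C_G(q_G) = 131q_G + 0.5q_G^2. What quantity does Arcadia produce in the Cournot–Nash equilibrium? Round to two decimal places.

Arcadia's profit: π_A = (413 - 2Q)q_A - (104q_A + 2q_A²). Setting ∂π_A/∂q_A = 0: 309 - 8q_A - 2(q_G) = 0.
Granite's first-order condition: 282 - 5q_G - 2(q_A) = 0.
So q_A = (309 - 2q_G)/8 and q_G = (282 - 2q_A)/5.
Substituting one into the other gives q_A = 109/4 and q_G = 91/2.

27.25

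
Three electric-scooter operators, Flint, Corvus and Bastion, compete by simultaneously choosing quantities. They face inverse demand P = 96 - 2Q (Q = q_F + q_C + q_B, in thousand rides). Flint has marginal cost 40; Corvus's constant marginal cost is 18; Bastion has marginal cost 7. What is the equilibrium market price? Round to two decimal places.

40.25

Flint's profit: π_F = (96 - 2Q)q_F - (40q_F). Setting ∂π_F/∂q_F = 0: 56 - 4q_F - 2(q_C + q_B) = 0.
Corvus's first-order condition: 78 - 4q_C - 2(q_F + q_B) = 0.
Bastion's profit: π_B = (96 - 2Q)q_B - (7q_B). Setting ∂π_B/∂q_B = 0: 89 - 4q_B - 2(q_F + q_C) = 0.
Summing all 3 equations gives 223 − 8Q = 0, hence Q = 223/8.
Back-substituting: q_F = (56 − 223/4)/2 = 1/8, q_C = (78 − 223/4)/2 = 89/8, q_B = (89 − 223/4)/2 = 133/8.
Total output Q = 223/8, so price P = 96 - 2·(223/8) = 161/4.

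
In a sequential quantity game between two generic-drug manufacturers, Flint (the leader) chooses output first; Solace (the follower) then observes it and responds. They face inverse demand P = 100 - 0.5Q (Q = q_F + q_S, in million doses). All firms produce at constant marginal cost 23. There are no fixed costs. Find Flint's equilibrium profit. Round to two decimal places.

1482.25

Solve by backward induction. Given q_F, the follower Solace maximises π_S = (100 - (1/2)q_F - (1/2)q_S)q_S - 23q_S.
Follower FOC: 77 - (1/2)q_F - q_S = 0, so q_S(q_F) = (77 - (1/2)q_F).
Flint substitutes q_S(q_F) into its own profit: π_F = q_F(100 - (1/2)q_F - (77 - (1/2)q_F)/2) - 23q_F = (123/2 - (1/4)q_F)q_F - 23q_F.
Maximising: ∂π_F/∂q_F = 77/2 - (1/2)q_F = 0, giving q_F = 77.
Then q_S = (77 - (1/2)·77) = 77/2.
Price P = 100 - (1/2)·(231/2) = 169/4.
Flint's profit: (169/4 - 23)·77 = 1482.2500.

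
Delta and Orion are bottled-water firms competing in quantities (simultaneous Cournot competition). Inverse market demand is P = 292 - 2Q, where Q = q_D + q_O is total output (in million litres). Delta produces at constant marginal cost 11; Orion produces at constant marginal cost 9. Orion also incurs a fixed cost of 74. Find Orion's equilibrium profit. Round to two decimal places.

4438.50

Delta's profit: π_D = (292 - 2Q)q_D - (11q_D). Setting ∂π_D/∂q_D = 0: 281 - 4q_D - 2(q_O) = 0.
Orion's first-order condition: 283 - 4q_O - 2(q_D) = 0.
Best responses: q_D = (281 - 2q_O)/4, q_O = (283 - 2q_D)/4.
Substituting one into the other gives q_D = 93/2 and q_O = 95/2.
Price P = 292 - 2·94 = 104.
Orion's profit: (104 - 9)·(95/2) - 74 = 4438.5000.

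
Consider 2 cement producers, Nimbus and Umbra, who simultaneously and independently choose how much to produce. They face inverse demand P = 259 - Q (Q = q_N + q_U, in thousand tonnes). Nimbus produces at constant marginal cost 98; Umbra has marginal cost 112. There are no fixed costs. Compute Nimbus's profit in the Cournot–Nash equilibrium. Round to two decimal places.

3402.78

Nimbus's profit: π_N = (259 - Q)q_N - (98q_N). Setting ∂π_N/∂q_N = 0: 161 - 2q_N - (q_U) = 0.
Umbra's first-order condition: 147 - 2q_U - (q_N) = 0.
Rearranging gives the reaction functions q_N = (161 - q_U)/2 and q_U = (147 - q_N)/2.
Solving the pair: q_N = 175/3, q_U = 133/3.
Price P = 259 - 308/3 = 469/3.
Nimbus's profit: (469/3 - 98)·(175/3) = 3402.7778.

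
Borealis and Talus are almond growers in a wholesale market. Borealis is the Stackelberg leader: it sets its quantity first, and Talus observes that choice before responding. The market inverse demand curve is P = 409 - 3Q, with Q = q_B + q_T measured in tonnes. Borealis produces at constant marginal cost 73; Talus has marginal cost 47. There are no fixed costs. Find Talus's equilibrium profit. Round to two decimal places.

Solve by backward induction. Given q_B, the follower Talus maximises π_T = (409 - 3q_B - 3q_T)q_T - 47q_T.
Follower FOC: 362 - 3q_B - 6q_T = 0, so q_T(q_B) = (362 - 3q_B)/6.
The leader anticipates this reaction. Substituting into P = 409 - 3Q gives P = 228 - (3/2)q_B, so π_B = (228 - (3/2)q_B)q_B - 73q_B.
Maximising: ∂π_B/∂q_B = 155 - 3q_B = 0, giving q_B = 155/3.
Then q_T = (362 - 3·(155/3))/6 = 69/2.
Price P = 409 - 3·(517/6) = 301/2.
Talus's profit: (301/2 - 47)·(69/2) = 3570.7500.

3570.75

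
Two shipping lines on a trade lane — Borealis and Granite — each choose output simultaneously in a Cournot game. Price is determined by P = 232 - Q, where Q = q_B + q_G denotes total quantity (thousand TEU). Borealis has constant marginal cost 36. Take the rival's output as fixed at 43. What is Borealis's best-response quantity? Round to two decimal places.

76.50

With the rival's output fixed at 43, Borealis's profit is π_B = (232 - 43 - q_B)q_B - (36q_B) = (189 - q_B)q_B - (36q_B).
∂π_B/∂q_B = 153 - 2q_B = 0, so q_B = 153/2.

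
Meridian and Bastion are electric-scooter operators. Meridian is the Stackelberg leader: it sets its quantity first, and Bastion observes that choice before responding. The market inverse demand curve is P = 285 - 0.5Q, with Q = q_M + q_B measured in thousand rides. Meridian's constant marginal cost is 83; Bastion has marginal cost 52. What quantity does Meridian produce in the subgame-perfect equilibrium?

171

The follower Bastion best-responds to any q_M: π_B = (285 - 0.5Q)q_B - 52q_B.
Setting the follower's marginal profit to zero, 233 - (1/2)q_M - q_B = 0, i.e. q_B = (233 - (1/2)q_M).
The leader anticipates this reaction. Substituting into P = 285 - 0.5Q gives P = 337/2 - (1/4)q_M, so π_M = (337/2 - (1/4)q_M)q_M - 83q_M.
The leader's first-order condition 171/2 - (1/2)q_M = 0 yields q_M = 171.
Then q_B = (233 - (1/2)·171) = 295/2.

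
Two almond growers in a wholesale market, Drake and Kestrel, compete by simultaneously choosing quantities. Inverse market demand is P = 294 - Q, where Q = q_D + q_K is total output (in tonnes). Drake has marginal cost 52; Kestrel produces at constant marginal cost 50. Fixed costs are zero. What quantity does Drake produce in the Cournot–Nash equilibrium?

80

Drake's profit: π_D = (294 - Q)q_D - (52q_D). Setting ∂π_D/∂q_D = 0: 242 - 2q_D - (q_K) = 0.
Kestrel's profit: π_K = (294 - Q)q_K - (50q_K). Setting ∂π_K/∂q_K = 0: 244 - 2q_K - (q_D) = 0.
So q_D = (242 - q_K)/2 and q_K = (244 - q_D)/2.
Substituting one into the other gives q_D = 80 and q_K = 82.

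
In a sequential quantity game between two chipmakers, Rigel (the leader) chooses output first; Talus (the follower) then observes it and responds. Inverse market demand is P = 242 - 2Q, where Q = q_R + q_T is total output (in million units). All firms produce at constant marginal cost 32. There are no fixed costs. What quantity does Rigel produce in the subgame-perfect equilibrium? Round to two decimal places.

The follower Talus best-responds to any q_R: π_T = (242 - 2Q)q_T - 32q_T.
∂π_T/∂q_T = 210 - 2q_R - 4q_T = 0 gives the reaction function q_T = (210 - 2q_R)/4.
The leader anticipates this reaction. Substituting into P = 242 - 2Q gives P = 137 - q_R, so π_R = (137 - q_R)q_R - 32q_R.
Maximising: ∂π_R/∂q_R = 105 - 2q_R = 0, giving q_R = 105/2.
Then q_T = (210 - 2·(105/2))/4 = 105/4.

52.50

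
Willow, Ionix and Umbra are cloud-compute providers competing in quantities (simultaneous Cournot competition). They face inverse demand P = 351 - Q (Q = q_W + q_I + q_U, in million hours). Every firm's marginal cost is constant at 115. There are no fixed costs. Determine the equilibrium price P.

174

A representative firm's profit is π_i = q_i(351 - Q) - 115q_i.
First-order condition (treating rivals' output as given): 236 - 2q_i - Σ_{j≠i} q_j = 0.
With identical firms every q_j equals q_i, so Σ_{j≠i} q_j = 2q_i and 236 = 4q_i, giving q_i = 59.
Total output Q = 177, so price P = 351 - 177 = 174.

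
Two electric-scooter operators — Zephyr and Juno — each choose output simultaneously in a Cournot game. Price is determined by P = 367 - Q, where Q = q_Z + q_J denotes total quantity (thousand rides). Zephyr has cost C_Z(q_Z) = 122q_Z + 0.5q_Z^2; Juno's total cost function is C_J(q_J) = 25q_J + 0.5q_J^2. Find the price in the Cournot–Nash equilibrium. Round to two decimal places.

220.25

Zephyr's profit: π_Z = (367 - Q)q_Z - (122q_Z + (1/2)q_Z²). Setting ∂π_Z/∂q_Z = 0: 245 - 3q_Z - (q_J) = 0.
Juno's profit: π_J = (367 - Q)q_J - (25q_J + (1/2)q_J²). Setting ∂π_J/∂q_J = 0: 342 - 3q_J - (q_Z) = 0.
Rearranging gives the reaction functions q_Z = (245 - q_J)/3 and q_J = (342 - q_Z)/3.
Solving the pair: q_Z = 393/8, q_J = 781/8.
Total output Q = 587/4, so price P = 367 - 587/4 = 881/4.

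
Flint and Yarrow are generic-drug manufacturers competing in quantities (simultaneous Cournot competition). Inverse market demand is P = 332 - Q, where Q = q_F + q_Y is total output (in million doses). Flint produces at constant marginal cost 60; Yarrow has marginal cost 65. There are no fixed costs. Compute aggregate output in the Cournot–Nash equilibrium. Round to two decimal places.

Flint's profit: π_F = (332 - Q)q_F - (60q_F). Setting ∂π_F/∂q_F = 0: 272 - 2q_F - (q_Y) = 0.
Yarrow's first-order condition: 267 - 2q_Y - (q_F) = 0.
So q_F = (272 - q_Y)/2 and q_Y = (267 - q_F)/2.
Substituting one into the other gives q_F = 277/3 and q_Y = 262/3.
Total output Q = 277/3 + 262/3 = 539/3.

179.67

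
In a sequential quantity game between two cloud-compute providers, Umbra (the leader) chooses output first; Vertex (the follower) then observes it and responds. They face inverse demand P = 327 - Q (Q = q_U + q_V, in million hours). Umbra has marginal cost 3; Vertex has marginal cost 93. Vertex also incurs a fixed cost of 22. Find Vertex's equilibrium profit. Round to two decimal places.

160.25

Solve by backward induction. Given q_U, the follower Vertex maximises π_V = (327 - q_U - q_V)q_V - 93q_V.
Setting the follower's marginal profit to zero, 234 - q_U - 2q_V = 0, i.e. q_V = (234 - q_U)/2.
Umbra substitutes q_V(q_U) into its own profit: π_U = q_U(327 - q_U - (234 - q_U)/2) - 3q_U = (210 - (1/2)q_U)q_U - 3q_U.
Leader FOC: 207 - q_U = 0, so q_U = 207.
Then q_V = (234 - 207)/2 = 27/2.
Price P = 327 - 441/2 = 213/2.
Vertex's profit: (213/2 - 93)·(27/2) - 22 = 641/4.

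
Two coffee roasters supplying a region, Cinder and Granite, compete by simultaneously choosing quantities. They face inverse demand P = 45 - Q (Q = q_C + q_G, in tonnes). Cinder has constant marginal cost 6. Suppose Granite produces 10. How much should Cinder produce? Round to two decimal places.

14.50

With the rival's output fixed at 10, Cinder's profit is π_C = (45 - 10 - q_C)q_C - (6q_C) = (35 - q_C)q_C - (6q_C).
∂π_C/∂q_C = 29 - 2q_C = 0, so q_C = 29/2.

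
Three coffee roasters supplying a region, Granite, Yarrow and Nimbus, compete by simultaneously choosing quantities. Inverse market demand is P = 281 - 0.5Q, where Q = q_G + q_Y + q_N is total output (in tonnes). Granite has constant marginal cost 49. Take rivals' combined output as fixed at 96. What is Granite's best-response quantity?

184

With rivals' combined output fixed at 96, Granite's profit is π_G = (281 - (1/2)·96 - (1/2)q_G)q_G - (49q_G) = (233 - (1/2)q_G)q_G - (49q_G).
∂π_G/∂q_G = 184 - q_G = 0, so q_G = 184.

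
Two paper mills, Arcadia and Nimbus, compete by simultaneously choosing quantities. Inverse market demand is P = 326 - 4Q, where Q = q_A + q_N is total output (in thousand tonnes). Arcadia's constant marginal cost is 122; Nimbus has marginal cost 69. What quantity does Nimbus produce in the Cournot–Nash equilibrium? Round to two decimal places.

25.83

Arcadia's profit: π_A = (326 - 4Q)q_A - (122q_A). Setting ∂π_A/∂q_A = 0: 204 - 8q_A - 4(q_N) = 0.
Nimbus's first-order condition: 257 - 8q_N - 4(q_A) = 0.
Best responses: q_A = (204 - 4q_N)/8, q_N = (257 - 4q_A)/8.
Substituting one into the other gives q_A = 151/12 and q_N = 155/6.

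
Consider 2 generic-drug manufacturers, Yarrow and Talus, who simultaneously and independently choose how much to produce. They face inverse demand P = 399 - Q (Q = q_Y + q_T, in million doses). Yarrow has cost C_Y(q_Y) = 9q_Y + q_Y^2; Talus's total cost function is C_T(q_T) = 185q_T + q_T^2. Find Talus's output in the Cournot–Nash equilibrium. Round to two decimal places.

Yarrow's profit: π_Y = (399 - Q)q_Y - (9q_Y + q_Y²). Setting ∂π_Y/∂q_Y = 0: 390 - 4q_Y - (q_T) = 0.
Talus's first-order condition: 214 - 4q_T - (q_Y) = 0.
Best responses: q_Y = (390 - q_T)/4, q_T = (214 - q_Y)/4.
Substituting one into the other gives q_Y = 1346/15 and q_T = 466/15.

31.07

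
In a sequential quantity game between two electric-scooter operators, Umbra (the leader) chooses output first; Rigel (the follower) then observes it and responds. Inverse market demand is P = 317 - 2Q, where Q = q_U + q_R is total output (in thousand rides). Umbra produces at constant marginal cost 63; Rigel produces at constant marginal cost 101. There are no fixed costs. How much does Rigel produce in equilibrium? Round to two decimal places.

Solve by backward induction. Given q_U, the follower Rigel maximises π_R = (317 - 2q_U - 2q_R)q_R - 101q_R.
∂π_R/∂q_R = 216 - 2q_U - 4q_R = 0 gives the reaction function q_R = (216 - 2q_U)/4.
Umbra substitutes q_R(q_U) into its own profit: π_U = q_U(317 - 2q_U - (216 - 2q_U)/2) - 63q_U = (209 - q_U)q_U - 63q_U.
The leader's first-order condition 146 - 2q_U = 0 yields q_U = 73.
Then q_R = (216 - 2·73)/4 = 35/2.

17.50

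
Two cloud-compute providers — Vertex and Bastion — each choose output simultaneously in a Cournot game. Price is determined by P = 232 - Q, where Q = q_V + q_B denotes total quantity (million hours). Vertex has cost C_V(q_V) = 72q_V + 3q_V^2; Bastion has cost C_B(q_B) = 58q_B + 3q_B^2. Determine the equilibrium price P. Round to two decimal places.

194.89

Vertex's profit: π_V = (232 - Q)q_V - (72q_V + 3q_V²). Setting ∂π_V/∂q_V = 0: 160 - 8q_V - (q_B) = 0.
Bastion's first-order condition: 174 - 8q_B - (q_V) = 0.
So q_V = (160 - q_B)/8 and q_B = (174 - q_V)/8.
Solving the pair: q_V = 158/9, q_B = 176/9.
Total output Q = 334/9, so price P = 232 - 334/9 = 1754/9.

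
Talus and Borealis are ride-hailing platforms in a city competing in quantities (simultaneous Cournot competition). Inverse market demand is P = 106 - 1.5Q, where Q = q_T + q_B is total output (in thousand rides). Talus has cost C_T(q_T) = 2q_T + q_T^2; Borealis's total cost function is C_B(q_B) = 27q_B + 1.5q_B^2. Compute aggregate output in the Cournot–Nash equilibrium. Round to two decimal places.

Talus's profit: π_T = (106 - 1.5Q)q_T - (2q_T + q_T²). Setting ∂π_T/∂q_T = 0: 104 - 5q_T - (3/2)(q_B) = 0.
Borealis's profit: π_B = (106 - 1.5Q)q_B - (27q_B + (3/2)q_B²). Setting ∂π_B/∂q_B = 0: 79 - 6q_B - (3/2)(q_T) = 0.
So q_T = (104 - (3/2)q_B)/5 and q_B = (79 - (3/2)q_T)/6.
Substituting one into the other gives q_T = 674/37 and q_B = 956/111.
Total output Q = 674/37 + 956/111 = 26.8288.

26.83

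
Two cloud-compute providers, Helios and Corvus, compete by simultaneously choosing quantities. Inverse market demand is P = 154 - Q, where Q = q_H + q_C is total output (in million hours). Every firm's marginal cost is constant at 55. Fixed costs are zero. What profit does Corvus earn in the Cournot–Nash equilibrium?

1089

A representative firm's profit is π_i = q_i(154 - Q) - 55q_i.
First-order condition (treating rivals' output as given): 99 - 2q_i - q_j = 0.
By symmetry each firm produces the same amount; substituting q_j = q_i yields q_i = 99/3 = 33.
Price P = 154 - 66 = 88.
Corvus's profit: (88 - 55)·33 = 1089.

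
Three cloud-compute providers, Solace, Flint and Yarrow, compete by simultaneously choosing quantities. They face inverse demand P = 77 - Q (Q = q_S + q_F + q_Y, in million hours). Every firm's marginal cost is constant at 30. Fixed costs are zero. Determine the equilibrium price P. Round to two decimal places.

41.75

A representative firm's profit is π_i = q_i(77 - Q) - 30q_i.
Setting ∂π_i/∂q_i = 0 with rivals' quantities fixed: 47 - 2q_i - Σ_{j≠i} q_j = 0.
With identical firms every q_j equals q_i, so Σ_{j≠i} q_j = 2q_i and 47 = 4q_i, giving q_i = 47/4.
Total output Q = 141/4, so price P = 77 - 141/4 = 167/4.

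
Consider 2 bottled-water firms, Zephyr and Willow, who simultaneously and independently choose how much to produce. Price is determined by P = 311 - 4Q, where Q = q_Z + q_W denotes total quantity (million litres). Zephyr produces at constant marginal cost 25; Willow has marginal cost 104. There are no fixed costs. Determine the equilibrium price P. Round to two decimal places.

Zephyr's profit: π_Z = (311 - 4Q)q_Z - (25q_Z). Setting ∂π_Z/∂q_Z = 0: 286 - 8q_Z - 4(q_W) = 0.
Willow's profit: π_W = (311 - 4Q)q_W - (104q_W). Setting ∂π_W/∂q_W = 0: 207 - 8q_W - 4(q_Z) = 0.
Rearranging gives the reaction functions q_Z = (286 - 4q_W)/8 and q_W = (207 - 4q_Z)/8.
Substituting one into the other gives q_Z = 365/12 and q_W = 32/3.
Total output Q = 493/12, so price P = 311 - 4·(493/12) = 440/3.

146.67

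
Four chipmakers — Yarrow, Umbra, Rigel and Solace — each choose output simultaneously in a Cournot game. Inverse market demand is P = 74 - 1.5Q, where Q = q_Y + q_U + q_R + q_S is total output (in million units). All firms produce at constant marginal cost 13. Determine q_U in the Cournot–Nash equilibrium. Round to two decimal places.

A representative firm's profit is π_i = q_i(74 - 1.5Q) - 13q_i.
Setting ∂π_i/∂q_i = 0 with rivals' quantities fixed: 61 - 3q_i - (3/2)·Σ_{j≠i} q_j = 0.
By symmetry each firm produces the same amount; substituting Σ_{j≠i} q_j = 3q_i yields q_i = 61/(15/2) = 122/15.

8.13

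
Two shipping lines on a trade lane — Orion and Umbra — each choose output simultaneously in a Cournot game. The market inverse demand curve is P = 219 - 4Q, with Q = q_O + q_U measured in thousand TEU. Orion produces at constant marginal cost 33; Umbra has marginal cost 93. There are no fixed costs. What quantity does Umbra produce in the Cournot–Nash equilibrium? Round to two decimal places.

Orion's profit: π_O = (219 - 4Q)q_O - (33q_O). Setting ∂π_O/∂q_O = 0: 186 - 8q_O - 4(q_U) = 0.
Umbra's first-order condition: 126 - 8q_U - 4(q_O) = 0.
Rearranging gives the reaction functions q_O = (186 - 4q_U)/8 and q_U = (126 - 4q_O)/8.
Solving the pair: q_O = 41/2, q_U = 11/2.

5.50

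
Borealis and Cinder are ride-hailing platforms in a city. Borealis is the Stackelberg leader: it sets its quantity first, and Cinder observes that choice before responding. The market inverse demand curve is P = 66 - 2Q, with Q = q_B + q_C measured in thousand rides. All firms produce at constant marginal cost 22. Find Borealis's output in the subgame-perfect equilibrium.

11

The follower Cinder best-responds to any q_B: π_C = (66 - 2Q)q_C - 22q_C.
∂π_C/∂q_C = 44 - 2q_B - 4q_C = 0 gives the reaction function q_C = (44 - 2q_B)/4.
The leader anticipates this reaction. Substituting into P = 66 - 2Q gives P = 44 - q_B, so π_B = (44 - q_B)q_B - 22q_B.
Leader FOC: 22 - 2q_B = 0, so q_B = 11.
Then q_C = (44 - 2·11)/4 = 11/2.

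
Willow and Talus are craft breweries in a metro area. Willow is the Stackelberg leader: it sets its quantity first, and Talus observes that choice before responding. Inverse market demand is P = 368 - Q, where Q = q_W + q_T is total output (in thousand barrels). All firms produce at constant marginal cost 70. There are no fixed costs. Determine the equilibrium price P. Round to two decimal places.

144.50

Solve by backward induction. Given q_W, the follower Talus maximises π_T = (368 - q_W - q_T)q_T - 70q_T.
∂π_T/∂q_T = 298 - q_W - 2q_T = 0 gives the reaction function q_T = (298 - q_W)/2.
The leader anticipates this reaction. Substituting into P = 368 - Q gives P = 219 - (1/2)q_W, so π_W = (219 - (1/2)q_W)q_W - 70q_W.
Leader FOC: 149 - q_W = 0, so q_W = 149.
Then q_T = (298 - 149)/2 = 149/2.
Total output Q = 447/2, so price P = 368 - 447/2 = 289/2.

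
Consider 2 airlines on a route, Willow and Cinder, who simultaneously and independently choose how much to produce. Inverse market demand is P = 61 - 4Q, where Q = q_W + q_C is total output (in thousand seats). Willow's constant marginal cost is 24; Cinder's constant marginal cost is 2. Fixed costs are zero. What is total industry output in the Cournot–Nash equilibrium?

Willow's profit: π_W = (61 - 4Q)q_W - (24q_W). Setting ∂π_W/∂q_W = 0: 37 - 8q_W - 4(q_C) = 0.
Cinder's profit: π_C = (61 - 4Q)q_C - (2q_C). Setting ∂π_C/∂q_C = 0: 59 - 8q_C - 4(q_W) = 0.
So q_W = (37 - 4q_C)/8 and q_C = (59 - 4q_W)/8.
Solving the pair: q_W = 5/4, q_C = 27/4.
Total output Q = 5/4 + 27/4 = 8.

8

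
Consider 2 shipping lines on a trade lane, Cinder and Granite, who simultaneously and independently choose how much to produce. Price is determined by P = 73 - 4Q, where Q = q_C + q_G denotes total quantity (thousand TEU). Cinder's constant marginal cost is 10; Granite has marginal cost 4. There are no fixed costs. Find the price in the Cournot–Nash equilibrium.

29

Cinder's profit: π_C = (73 - 4Q)q_C - (10q_C). Setting ∂π_C/∂q_C = 0: 63 - 8q_C - 4(q_G) = 0.
Granite's first-order condition: 69 - 8q_G - 4(q_C) = 0.
Rearranging gives the reaction functions q_C = (63 - 4q_G)/8 and q_G = (69 - 4q_C)/8.
Substituting one into the other gives q_C = 19/4 and q_G = 25/4.
Total output Q = 11, so price P = 73 - 4·11 = 29.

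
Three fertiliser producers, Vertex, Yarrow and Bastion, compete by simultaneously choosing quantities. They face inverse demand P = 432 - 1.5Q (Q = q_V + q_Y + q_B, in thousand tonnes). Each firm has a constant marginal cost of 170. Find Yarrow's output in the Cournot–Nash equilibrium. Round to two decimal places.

43.67

Each firm earns π_i = (432 - 1.5Q)q_i - 170q_i.
First-order condition (treating rivals' output as given): 262 - 3q_i - (3/2)·Σ_{j≠i} q_j = 0.
With identical firms every q_j equals q_i, so Σ_{j≠i} q_j = 2q_i and 262 = 6q_i, giving q_i = 131/3.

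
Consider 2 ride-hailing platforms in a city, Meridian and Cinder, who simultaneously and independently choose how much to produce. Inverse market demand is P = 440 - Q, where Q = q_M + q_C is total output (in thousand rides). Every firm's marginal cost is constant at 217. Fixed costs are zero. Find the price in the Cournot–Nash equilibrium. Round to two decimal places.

291.33

Each firm earns π_i = (440 - Q)q_i - 217q_i.
Setting ∂π_i/∂q_i = 0 with rivals' quantities fixed: 223 - 2q_i - q_j = 0.
By symmetry each firm produces the same amount; substituting q_j = q_i yields q_i = 223/3.
Total output Q = 446/3, so price P = 440 - 446/3 = 874/3.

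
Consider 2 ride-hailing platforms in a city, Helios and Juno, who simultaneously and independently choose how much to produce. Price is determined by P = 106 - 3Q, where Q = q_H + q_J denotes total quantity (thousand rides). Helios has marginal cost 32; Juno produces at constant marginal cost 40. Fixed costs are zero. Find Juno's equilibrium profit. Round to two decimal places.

Helios's profit: π_H = (106 - 3Q)q_H - (32q_H). Setting ∂π_H/∂q_H = 0: 74 - 6q_H - 3(q_J) = 0.
Juno's profit: π_J = (106 - 3Q)q_J - (40q_J). Setting ∂π_J/∂q_J = 0: 66 - 6q_J - 3(q_H) = 0.
So q_H = (74 - 3q_J)/6 and q_J = (66 - 3q_H)/6.
Substituting one into the other gives q_H = 82/9 and q_J = 58/9.
Price P = 106 - 3·(140/9) = 178/3.
Juno's profit: (178/3 - 40)·(58/9) = 124.5926.

124.59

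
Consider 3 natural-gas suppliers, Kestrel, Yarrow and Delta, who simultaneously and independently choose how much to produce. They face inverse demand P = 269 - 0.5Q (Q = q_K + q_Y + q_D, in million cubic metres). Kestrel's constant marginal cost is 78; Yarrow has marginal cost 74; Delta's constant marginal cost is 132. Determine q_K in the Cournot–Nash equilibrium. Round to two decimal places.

Kestrel's profit: π_K = (269 - 0.5Q)q_K - (78q_K). Setting ∂π_K/∂q_K = 0: 191 - q_K - (1/2)(q_Y + q_D) = 0.
Yarrow's profit: π_Y = (269 - 0.5Q)q_Y - (74q_Y). Setting ∂π_Y/∂q_Y = 0: 195 - q_Y - (1/2)(q_K + q_D) = 0.
Delta's first-order condition: 137 - q_D - (1/2)(q_K + q_Y) = 0.
Adding the 3 first-order conditions: 523 − 2Q = 0, so Q = 523/2.
Back-substituting: q_K = (191 − 523/4)/(1/2) = 241/2, q_Y = (195 − 523/4)/(1/2) = 257/2, q_D = (137 − 523/4)/(1/2) = 25/2.

120.50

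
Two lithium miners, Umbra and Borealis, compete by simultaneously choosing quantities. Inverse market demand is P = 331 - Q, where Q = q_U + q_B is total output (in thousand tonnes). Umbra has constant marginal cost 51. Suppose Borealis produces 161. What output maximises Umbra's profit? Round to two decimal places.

59.50

With the rival's output fixed at 161, Umbra's profit is π_U = (331 - 161 - q_U)q_U - (51q_U) = (170 - q_U)q_U - (51q_U).
∂π_U/∂q_U = 119 - 2q_U = 0, so q_U = 119/2.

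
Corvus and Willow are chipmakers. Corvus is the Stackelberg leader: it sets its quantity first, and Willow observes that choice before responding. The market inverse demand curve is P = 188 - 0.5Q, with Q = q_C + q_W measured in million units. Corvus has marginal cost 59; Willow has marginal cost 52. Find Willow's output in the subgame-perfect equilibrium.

The follower Willow best-responds to any q_C: π_W = (188 - 0.5Q)q_W - 52q_W.
Setting the follower's marginal profit to zero, 136 - (1/2)q_C - q_W = 0, i.e. q_W = (136 - (1/2)q_C).
The leader anticipates this reaction. Substituting into P = 188 - 0.5Q gives P = 120 - (1/4)q_C, so π_C = (120 - (1/4)q_C)q_C - 59q_C.
The leader's first-order condition 61 - (1/2)q_C = 0 yields q_C = 122.
Then q_W = (136 - (1/2)·122) = 75.

75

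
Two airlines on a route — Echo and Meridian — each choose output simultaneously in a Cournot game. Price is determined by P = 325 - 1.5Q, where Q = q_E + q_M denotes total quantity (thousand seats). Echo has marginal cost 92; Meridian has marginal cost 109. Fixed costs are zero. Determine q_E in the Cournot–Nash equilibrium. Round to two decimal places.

55.56

Echo's profit: π_E = (325 - 1.5Q)q_E - (92q_E). Setting ∂π_E/∂q_E = 0: 233 - 3q_E - (3/2)(q_M) = 0.
Meridian's first-order condition: 216 - 3q_M - (3/2)(q_E) = 0.
Rearranging gives the reaction functions q_E = (233 - (3/2)q_M)/3 and q_M = (216 - (3/2)q_E)/3.
Solving the pair: q_E = 500/9, q_M = 398/9.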